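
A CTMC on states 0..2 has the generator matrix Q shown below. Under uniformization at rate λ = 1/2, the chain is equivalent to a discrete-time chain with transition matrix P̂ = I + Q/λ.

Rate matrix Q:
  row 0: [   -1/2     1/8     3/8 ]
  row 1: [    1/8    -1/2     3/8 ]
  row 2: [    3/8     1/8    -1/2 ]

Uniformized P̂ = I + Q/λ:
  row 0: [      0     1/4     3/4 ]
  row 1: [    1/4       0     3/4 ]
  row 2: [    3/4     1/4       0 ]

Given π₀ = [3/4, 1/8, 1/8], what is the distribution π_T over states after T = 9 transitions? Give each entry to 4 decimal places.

t=0: π = [0.7500, 0.1250, 0.1250]
t=1: π = [0.1250, 0.2188, 0.6563]
t=2: π = [0.5469, 0.1953, 0.2578]
t=3: π = [0.2422, 0.2012, 0.5566]
t=4: π = [0.4678, 0.1997, 0.3325]
t=5: π = [0.2993, 0.2001, 0.5006]
t=6: π = [0.4255, 0.2000, 0.3745]
t=7: π = [0.3309, 0.2000, 0.4691]
t=8: π = [0.4018, 0.2000, 0.3982]
t=9: π = [0.3486, 0.2000, 0.4514]

π = [0.3486, 0.2000, 0.4514]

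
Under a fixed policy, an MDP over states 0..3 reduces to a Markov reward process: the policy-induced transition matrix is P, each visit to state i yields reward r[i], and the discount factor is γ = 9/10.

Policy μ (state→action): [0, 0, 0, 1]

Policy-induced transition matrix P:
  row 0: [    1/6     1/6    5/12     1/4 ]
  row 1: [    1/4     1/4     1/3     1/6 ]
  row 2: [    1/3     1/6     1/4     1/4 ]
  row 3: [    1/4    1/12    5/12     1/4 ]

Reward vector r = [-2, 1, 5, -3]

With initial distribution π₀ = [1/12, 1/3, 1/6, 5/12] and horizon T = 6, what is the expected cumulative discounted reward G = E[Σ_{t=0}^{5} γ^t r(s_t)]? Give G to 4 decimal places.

G = 2.2964

t=0: π = [0.0833, 0.3333, 0.1667, 0.4167], E[r] = -0.2500, γ^t·E[r] = -0.250000, running G = -0.250000
t=1: π = [0.2569, 0.1597, 0.3611, 0.2222], E[r] = 0.7847, γ^t·E[r] = 0.706250, running G = 0.456250
t=2: π = [0.2587, 0.1615, 0.3432, 0.2367], E[r] = 0.6499, γ^t·E[r] = 0.526406, running G = 0.982656
t=3: π = [0.2570, 0.1604, 0.3460, 0.2365], E[r] = 0.6668, γ^t·E[r] = 0.486070, running G = 1.468727
t=4: π = [0.2574, 0.1603, 0.3456, 0.2366], E[r] = 0.6637, γ^t·E[r] = 0.435483, running G = 1.904210
t=5: π = [0.2574, 0.1603, 0.3457, 0.2366], E[r] = 0.6642, γ^t·E[r] = 0.392199, running G = 2.296408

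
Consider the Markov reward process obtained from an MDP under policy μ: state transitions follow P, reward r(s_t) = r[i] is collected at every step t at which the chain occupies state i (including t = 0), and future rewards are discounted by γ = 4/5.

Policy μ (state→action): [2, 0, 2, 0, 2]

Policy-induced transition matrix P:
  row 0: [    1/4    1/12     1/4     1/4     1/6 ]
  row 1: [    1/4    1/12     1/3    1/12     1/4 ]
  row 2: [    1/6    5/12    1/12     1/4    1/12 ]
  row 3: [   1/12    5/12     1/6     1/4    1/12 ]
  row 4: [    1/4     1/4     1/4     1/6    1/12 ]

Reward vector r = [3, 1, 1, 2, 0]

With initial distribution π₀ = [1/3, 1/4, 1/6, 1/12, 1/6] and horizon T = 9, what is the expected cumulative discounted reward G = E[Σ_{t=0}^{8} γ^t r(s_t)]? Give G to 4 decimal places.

G = 6.4568

t=0: π = [0.3333, 0.2500, 0.1667, 0.0833, 0.1667], E[r] = 1.5833, γ^t·E[r] = 1.583333, running G = 1.583333
t=1: π = [0.2222, 0.1944, 0.2361, 0.1944, 0.1528], E[r] = 1.4861, γ^t·E[r] = 1.188889, running G = 2.772222
t=2: π = [0.1979, 0.2523, 0.2106, 0.2049, 0.1343], E[r] = 1.4664, γ^t·E[r] = 0.938519, running G = 3.710741
t=3: π = [0.1983, 0.2442, 0.2188, 0.1968, 0.1419], E[r] = 1.4515, γ^t·E[r] = 0.743160, running G = 4.453901
t=4: π = [0.1990, 0.2455, 0.2175, 0.1975, 0.1406], E[r] = 1.4549, γ^t·E[r] = 0.595908, running G = 5.049809
t=5: π = [0.1990, 0.2451, 0.2178, 0.1974, 0.1408], E[r] = 1.4545, γ^t·E[r] = 0.476598, running G = 5.526407
t=6: π = [0.1990, 0.2452, 0.2177, 0.1974, 0.1408], E[r] = 1.4546, γ^t·E[r] = 0.381308, running G = 5.907716
t=7: π = [0.1990, 0.2452, 0.2177, 0.1974, 0.1408], E[r] = 1.4545, γ^t·E[r] = 0.305040, running G = 6.212756
t=8: π = [0.1990, 0.2452, 0.2177, 0.1974, 0.1408], E[r] = 1.4545, γ^t·E[r] = 0.244033, running G = 6.456788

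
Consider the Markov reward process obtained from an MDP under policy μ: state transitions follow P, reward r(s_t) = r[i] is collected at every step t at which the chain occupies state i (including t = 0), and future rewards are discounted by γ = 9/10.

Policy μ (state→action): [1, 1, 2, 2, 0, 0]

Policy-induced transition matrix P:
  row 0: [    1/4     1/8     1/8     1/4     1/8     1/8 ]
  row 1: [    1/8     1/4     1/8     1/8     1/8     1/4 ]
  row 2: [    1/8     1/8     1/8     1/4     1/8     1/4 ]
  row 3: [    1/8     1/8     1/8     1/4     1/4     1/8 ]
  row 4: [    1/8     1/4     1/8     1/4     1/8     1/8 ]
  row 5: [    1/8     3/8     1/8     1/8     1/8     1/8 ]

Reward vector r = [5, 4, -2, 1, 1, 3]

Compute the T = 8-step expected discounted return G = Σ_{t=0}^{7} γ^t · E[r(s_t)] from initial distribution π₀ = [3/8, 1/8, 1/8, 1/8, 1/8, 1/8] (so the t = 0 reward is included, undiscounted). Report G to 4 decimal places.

t=0: π = [0.3750, 0.1250, 0.1250, 0.1250, 0.1250, 0.1250], E[r] = 2.7500, γ^t·E[r] = 2.750000, running G = 2.750000
t=1: π = [0.1719, 0.1875, 0.1250, 0.2188, 0.1406, 0.1563], E[r] = 2.1875, γ^t·E[r] = 1.968750, running G = 4.718750
t=2: π = [0.1465, 0.2051, 0.1250, 0.2070, 0.1523, 0.1641], E[r] = 2.1543, γ^t·E[r] = 1.744980, running G = 6.463730
t=3: π = [0.1433, 0.2107, 0.1250, 0.2039, 0.1509, 0.1663], E[r] = 2.1628, γ^t·E[r] = 1.576712, running G = 8.040442
t=4: π = [0.1429, 0.2118, 0.1250, 0.2029, 0.1505, 0.1670], E[r] = 2.1659, γ^t·E[r] = 1.421023, running G = 9.461465
t=5: π = [0.1429, 0.2120, 0.1250, 0.2027, 0.1504, 0.1671], E[r] = 2.1667, γ^t·E[r] = 1.279421, running G = 10.740885
t=6: π = [0.1429, 0.2121, 0.1250, 0.2026, 0.1503, 0.1671], E[r] = 2.1669, γ^t·E[r] = 1.151580, running G = 11.892466
t=7: π = [0.1429, 0.2121, 0.1250, 0.2026, 0.1503, 0.1671], E[r] = 2.1669, γ^t·E[r] = 1.036443, running G = 12.928908

G = 12.9289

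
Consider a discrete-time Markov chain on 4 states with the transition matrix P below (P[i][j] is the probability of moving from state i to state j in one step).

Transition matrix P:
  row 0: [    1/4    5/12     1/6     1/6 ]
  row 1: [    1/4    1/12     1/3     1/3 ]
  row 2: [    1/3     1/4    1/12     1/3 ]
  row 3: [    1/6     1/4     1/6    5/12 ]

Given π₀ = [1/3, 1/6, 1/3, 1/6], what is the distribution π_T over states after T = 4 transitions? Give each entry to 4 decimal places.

t=0: π = [0.3333, 0.1667, 0.3333, 0.1667]
t=1: π = [0.2639, 0.2778, 0.1667, 0.2917]
t=2: π = [0.2396, 0.2477, 0.1991, 0.3137]
t=3: π = [0.2405, 0.2486, 0.1914, 0.3195]
t=4: π = [0.2393, 0.2486, 0.1922, 0.3199]

π = [0.2393, 0.2486, 0.1922, 0.3199]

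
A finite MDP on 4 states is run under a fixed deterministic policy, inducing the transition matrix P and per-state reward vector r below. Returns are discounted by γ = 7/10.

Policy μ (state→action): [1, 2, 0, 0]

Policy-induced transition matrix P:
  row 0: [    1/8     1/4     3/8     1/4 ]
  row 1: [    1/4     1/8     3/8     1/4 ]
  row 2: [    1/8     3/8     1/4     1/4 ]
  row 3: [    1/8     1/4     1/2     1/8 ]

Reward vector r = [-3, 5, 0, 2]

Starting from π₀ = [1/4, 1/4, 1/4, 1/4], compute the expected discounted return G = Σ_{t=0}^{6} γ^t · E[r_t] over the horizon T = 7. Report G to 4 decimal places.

G = 3.6039

t=0: π = [0.2500, 0.2500, 0.2500, 0.2500], E[r] = 1.0000, γ^t·E[r] = 1.000000, running G = 1.000000
t=1: π = [0.1563, 0.2500, 0.3750, 0.2188], E[r] = 1.2188, γ^t·E[r] = 0.853125, running G = 1.853125
t=2: π = [0.1563, 0.2656, 0.3555, 0.2227], E[r] = 1.3047, γ^t·E[r] = 0.639297, running G = 2.492422
t=3: π = [0.1582, 0.2612, 0.3584, 0.2222], E[r] = 1.2759, γ^t·E[r] = 0.437626, running G = 2.930048
t=4: π = [0.1577, 0.2621, 0.3580, 0.2222], E[r] = 1.2822, γ^t·E[r] = 0.307863, running G = 3.237911
t=5: π = [0.1578, 0.2620, 0.3580, 0.2222], E[r] = 1.2810, γ^t·E[r] = 0.215303, running G = 3.453213
t=6: π = [0.1577, 0.2620, 0.3580, 0.2222], E[r] = 1.2812, γ^t·E[r] = 0.150736, running G = 3.603950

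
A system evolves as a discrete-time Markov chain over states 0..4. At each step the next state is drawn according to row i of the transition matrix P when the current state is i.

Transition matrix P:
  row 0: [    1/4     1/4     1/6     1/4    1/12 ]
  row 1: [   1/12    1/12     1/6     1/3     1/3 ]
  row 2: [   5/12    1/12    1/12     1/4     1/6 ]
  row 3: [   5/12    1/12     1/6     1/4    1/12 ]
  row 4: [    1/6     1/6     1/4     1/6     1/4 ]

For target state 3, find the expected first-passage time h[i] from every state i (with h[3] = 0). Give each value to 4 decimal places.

First-step conditioning: h[3] = 0; for i ≠ 3, h[i] = 1 + Σ_k P[i][k]·h[k].
  h[0] = 1 + 1/4·h[0] + 1/4·h[1] + 1/6·h[2] + 1/12·h[4]
  h[1] = 1 + 1/12·h[0] + 1/12·h[1] + 1/6·h[2] + 1/3·h[4]
  h[2] = 1 + 5/12·h[0] + 1/12·h[1] + 1/12·h[2] + 1/6·h[4]
  h[4] = 1 + 1/6·h[0] + 1/6·h[1] + 1/4·h[2] + 1/4·h[4]
Solving the 4×4 linear system over states ≠ 3 gives exactly h = [1851/464, 1761/464, 235/58, 0, 128/29] (h[3] = 0 is the target).

h = [3.9892, 3.7953, 4.0517, 0.0000, 4.4138]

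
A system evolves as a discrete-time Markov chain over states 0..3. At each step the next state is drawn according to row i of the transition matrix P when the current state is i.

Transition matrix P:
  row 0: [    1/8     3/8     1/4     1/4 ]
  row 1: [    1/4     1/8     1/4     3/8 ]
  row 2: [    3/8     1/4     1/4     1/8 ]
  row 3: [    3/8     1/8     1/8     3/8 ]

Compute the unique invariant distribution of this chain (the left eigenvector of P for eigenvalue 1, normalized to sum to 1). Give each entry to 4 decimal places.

π = [0.2779, 0.2212, 0.2142, 0.2867]

Balance equations π_j = Σ_i π_i·P[i][j]:
  π_0 = 1/8·π_0 + 1/4·π_1 + 3/8·π_2 + 3/8·π_3
  π_1 = 3/8·π_0 + 1/8·π_1 + 1/4·π_2 + 1/8·π_3
  π_2 = 1/4·π_0 + 1/4·π_1 + 1/4·π_2 + 1/8·π_3
  normalize: π_0 + π_1 + π_2 + π_3 = 1
Solving the linear system gives exactly π = [157/565, 25/113, 121/565, 162/565].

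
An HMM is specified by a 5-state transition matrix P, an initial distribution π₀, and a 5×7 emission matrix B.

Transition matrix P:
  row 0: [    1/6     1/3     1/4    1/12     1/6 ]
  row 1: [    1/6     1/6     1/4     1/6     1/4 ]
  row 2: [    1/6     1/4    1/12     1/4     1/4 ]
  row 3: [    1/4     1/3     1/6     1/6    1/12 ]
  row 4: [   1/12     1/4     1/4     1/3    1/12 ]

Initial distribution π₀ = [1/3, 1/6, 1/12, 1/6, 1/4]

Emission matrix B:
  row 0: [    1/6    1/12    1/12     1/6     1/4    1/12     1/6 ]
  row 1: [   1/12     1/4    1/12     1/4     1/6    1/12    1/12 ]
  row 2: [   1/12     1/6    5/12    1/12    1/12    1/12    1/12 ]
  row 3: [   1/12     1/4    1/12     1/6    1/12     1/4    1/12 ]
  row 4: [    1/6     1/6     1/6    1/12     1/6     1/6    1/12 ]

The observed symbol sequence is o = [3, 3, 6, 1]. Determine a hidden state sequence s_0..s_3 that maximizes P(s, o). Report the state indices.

t=0: δ = [5.556e-02, 4.167e-02, 6.944e-03, 2.778e-02, 2.083e-02]  (obs o_0=3)
t=1: δ = [1.543e-03, 4.630e-03, 1.157e-03, 1.157e-03, 8.681e-04]  ψ = [0, 0, 0, 1, 1]  (obs o_1=3)
t=2: δ = [1.286e-04, 6.430e-05, 9.645e-05, 6.430e-05, 9.645e-05]  ψ = [1, 1, 1, 1, 1]  (obs o_2=6)
t=3: δ = [1.786e-06, 1.072e-05, 5.358e-06, 8.038e-06, 4.019e-06]  ψ = [0, 0, 0, 4, 2]  (obs o_3=1)
backtrack: best end state = 1; path = [0, 1, 0, 1]

path = [0, 1, 0, 1]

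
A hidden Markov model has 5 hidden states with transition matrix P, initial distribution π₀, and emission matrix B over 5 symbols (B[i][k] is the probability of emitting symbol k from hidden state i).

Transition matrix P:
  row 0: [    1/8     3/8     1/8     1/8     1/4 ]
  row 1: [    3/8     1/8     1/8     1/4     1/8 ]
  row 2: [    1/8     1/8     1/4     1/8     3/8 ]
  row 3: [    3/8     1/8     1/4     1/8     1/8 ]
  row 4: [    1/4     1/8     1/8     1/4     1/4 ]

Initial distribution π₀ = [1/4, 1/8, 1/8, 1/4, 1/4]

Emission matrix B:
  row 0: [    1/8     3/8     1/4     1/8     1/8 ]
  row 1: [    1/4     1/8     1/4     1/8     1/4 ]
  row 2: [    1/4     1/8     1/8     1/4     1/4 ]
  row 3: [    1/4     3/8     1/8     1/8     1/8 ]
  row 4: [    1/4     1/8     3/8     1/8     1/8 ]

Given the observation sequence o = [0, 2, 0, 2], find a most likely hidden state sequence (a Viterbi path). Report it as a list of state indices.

path = [3, 0, 1, 0]

t=0: δ = [3.125e-02, 3.125e-02, 3.125e-02, 6.250e-02, 6.250e-02]  (obs o_0=0)
t=1: δ = [5.859e-03, 2.930e-03, 1.953e-03, 1.953e-03, 5.859e-03]  ψ = [3, 0, 3, 4, 4]  (obs o_1=2)
t=2: δ = [1.831e-04, 5.493e-04, 1.831e-04, 3.662e-04, 3.662e-04]  ψ = [4, 0, 0, 4, 0]  (obs o_2=0)
t=3: δ = [5.150e-05, 1.717e-05, 1.144e-05, 1.717e-05, 3.433e-05]  ψ = [1, 0, 3, 1, 4]  (obs o_3=2)
backtrack: best end state = 0; path = [3, 0, 1, 0]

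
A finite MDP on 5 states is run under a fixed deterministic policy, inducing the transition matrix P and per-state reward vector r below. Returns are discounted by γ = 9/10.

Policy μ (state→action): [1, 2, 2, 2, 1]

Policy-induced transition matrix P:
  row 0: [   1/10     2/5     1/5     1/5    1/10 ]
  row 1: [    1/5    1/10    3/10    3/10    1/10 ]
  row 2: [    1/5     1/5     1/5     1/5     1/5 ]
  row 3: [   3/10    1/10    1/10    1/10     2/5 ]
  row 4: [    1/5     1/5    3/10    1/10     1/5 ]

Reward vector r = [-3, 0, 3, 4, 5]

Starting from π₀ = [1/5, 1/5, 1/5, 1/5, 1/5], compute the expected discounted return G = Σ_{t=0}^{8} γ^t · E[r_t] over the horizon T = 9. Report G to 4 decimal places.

t=0: π = [0.2000, 0.2000, 0.2000, 0.2000, 0.2000], E[r] = 1.8000, γ^t·E[r] = 1.800000, running G = 1.800000
t=1: π = [0.2000, 0.2000, 0.2200, 0.1800, 0.2000], E[r] = 1.7800, γ^t·E[r] = 1.602000, running G = 3.402000
t=2: π = [0.1980, 0.2020, 0.2220, 0.1820, 0.1960], E[r] = 1.7800, γ^t·E[r] = 1.441800, running G = 4.843800
t=3: π = [0.1984, 0.2012, 0.2216, 0.1824, 0.1964], E[r] = 1.7812, γ^t·E[r] = 1.298495, running G = 6.142295
t=4: π = [0.1984, 0.2013, 0.2215, 0.1822, 0.1965], E[r] = 1.7809, γ^t·E[r] = 1.168462, running G = 7.310756
t=5: π = [0.1984, 0.2013, 0.2216, 0.1823, 0.1965], E[r] = 1.7809, γ^t·E[r] = 1.051623, running G = 8.362379
t=6: π = [0.1984, 0.2013, 0.2216, 0.1823, 0.1965], E[r] = 1.7809, γ^t·E[r] = 0.946465, running G = 9.308844
t=7: π = [0.1984, 0.2013, 0.2216, 0.1823, 0.1965], E[r] = 1.7809, γ^t·E[r] = 0.851817, running G = 10.160661
t=8: π = [0.1984, 0.2013, 0.2216, 0.1823, 0.1965], E[r] = 1.7809, γ^t·E[r] = 0.766636, running G = 10.927297

G = 10.9273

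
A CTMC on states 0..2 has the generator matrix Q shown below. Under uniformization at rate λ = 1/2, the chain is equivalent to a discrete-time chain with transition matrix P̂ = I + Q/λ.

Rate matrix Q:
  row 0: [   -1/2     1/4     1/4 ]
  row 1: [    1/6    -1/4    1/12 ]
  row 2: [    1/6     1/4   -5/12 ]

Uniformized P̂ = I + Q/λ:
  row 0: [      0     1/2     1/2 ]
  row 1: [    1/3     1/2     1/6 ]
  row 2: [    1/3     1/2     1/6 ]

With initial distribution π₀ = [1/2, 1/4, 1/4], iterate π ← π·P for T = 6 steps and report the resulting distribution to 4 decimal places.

π = [0.2503, 0.5000, 0.2497]

t=0: π = [0.5000, 0.2500, 0.2500]
t=1: π = [0.1667, 0.5000, 0.3333]
t=2: π = [0.2778, 0.5000, 0.2222]
t=3: π = [0.2407, 0.5000, 0.2593]
t=4: π = [0.2531, 0.5000, 0.2469]
t=5: π = [0.2490, 0.5000, 0.2510]
t=6: π = [0.2503, 0.5000, 0.2497]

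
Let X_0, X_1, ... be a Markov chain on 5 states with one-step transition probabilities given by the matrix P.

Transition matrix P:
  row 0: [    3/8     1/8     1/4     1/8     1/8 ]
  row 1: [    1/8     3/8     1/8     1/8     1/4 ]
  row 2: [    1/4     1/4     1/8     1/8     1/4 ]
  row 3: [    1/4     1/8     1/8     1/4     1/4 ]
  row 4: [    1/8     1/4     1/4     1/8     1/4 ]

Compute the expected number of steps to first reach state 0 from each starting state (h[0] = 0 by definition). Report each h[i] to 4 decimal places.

First-step conditioning: h[0] = 0; for i ≠ 0, h[i] = 1 + Σ_k P[i][k]·h[k].
  h[1] = 1 + 3/8·h[1] + 1/8·h[2] + 1/8·h[3] + 1/4·h[4]
  h[2] = 1 + 1/4·h[1] + 1/8·h[2] + 1/8·h[3] + 1/4·h[4]
  h[3] = 1 + 1/8·h[1] + 1/8·h[2] + 1/4·h[3] + 1/4·h[4]
  h[4] = 1 + 1/4·h[1] + 1/4·h[2] + 1/8·h[3] + 1/4·h[4]
Solving the 4×4 linear system over states ≠ 0 gives exactly h = [0, 1792/291, 1568/291, 512/97, 588/97] (h[0] = 0 is the target).

h = [0.0000, 6.1581, 5.3883, 5.2784, 6.0619]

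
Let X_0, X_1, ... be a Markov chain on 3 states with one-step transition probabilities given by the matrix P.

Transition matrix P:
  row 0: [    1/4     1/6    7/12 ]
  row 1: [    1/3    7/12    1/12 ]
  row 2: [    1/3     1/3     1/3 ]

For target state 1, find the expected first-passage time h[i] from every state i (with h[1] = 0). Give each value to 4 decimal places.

h = [4.0909, 0.0000, 3.5455]

First-step conditioning: h[1] = 0; for i ≠ 1, h[i] = 1 + Σ_k P[i][k]·h[k].
  h[0] = 1 + 1/4·h[0] + 7/12·h[2]
  h[2] = 1 + 1/3·h[0] + 1/3·h[2]
Solving the 2×2 linear system over states ≠ 1 gives exactly h = [45/11, 0, 39/11] (h[1] = 0 is the target).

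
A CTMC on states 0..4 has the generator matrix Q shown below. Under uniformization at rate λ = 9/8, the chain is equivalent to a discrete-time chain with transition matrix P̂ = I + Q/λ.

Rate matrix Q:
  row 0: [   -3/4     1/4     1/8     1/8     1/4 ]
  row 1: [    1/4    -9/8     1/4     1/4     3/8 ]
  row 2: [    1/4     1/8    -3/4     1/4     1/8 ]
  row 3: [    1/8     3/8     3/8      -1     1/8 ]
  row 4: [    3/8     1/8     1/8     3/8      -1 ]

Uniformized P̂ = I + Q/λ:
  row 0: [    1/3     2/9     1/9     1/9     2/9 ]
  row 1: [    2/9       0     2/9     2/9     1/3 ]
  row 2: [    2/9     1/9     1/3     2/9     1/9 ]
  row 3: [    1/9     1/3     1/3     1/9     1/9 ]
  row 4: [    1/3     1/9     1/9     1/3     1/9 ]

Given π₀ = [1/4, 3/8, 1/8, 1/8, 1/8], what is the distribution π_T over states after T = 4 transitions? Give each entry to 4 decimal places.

t=0: π = [0.2500, 0.3750, 0.1250, 0.1250, 0.1250]
t=1: π = [0.2500, 0.1250, 0.2083, 0.1944, 0.2222]
t=2: π = [0.2531, 0.1682, 0.2145, 0.1975, 0.1667]
t=3: π = [0.2469, 0.1644, 0.2214, 0.1907, 0.1766]
t=4: π = [0.2481, 0.1626, 0.2209, 0.1932, 0.1751]

π = [0.2481, 0.1626, 0.2209, 0.1932, 0.1751]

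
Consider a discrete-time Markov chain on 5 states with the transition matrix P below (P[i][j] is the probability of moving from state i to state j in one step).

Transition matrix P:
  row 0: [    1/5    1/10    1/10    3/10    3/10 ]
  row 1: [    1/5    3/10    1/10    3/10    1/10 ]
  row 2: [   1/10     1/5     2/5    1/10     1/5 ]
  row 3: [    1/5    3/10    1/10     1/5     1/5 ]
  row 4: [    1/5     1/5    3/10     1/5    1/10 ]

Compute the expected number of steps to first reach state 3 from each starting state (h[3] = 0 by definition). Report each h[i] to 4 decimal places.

First-step conditioning: h[3] = 0; for i ≠ 3, h[i] = 1 + Σ_k P[i][k]·h[k].
  h[0] = 1 + 1/5·h[0] + 1/10·h[1] + 1/10·h[2] + 3/10·h[4]
  h[1] = 1 + 1/5·h[0] + 3/10·h[1] + 1/10·h[2] + 1/10·h[4]
  h[2] = 1 + 1/10·h[0] + 1/5·h[1] + 2/5·h[2] + 1/5·h[4]
  h[4] = 1 + 1/5·h[0] + 1/5·h[1] + 3/10·h[2] + 1/10·h[4]
Solving the 4×4 linear system over states ≠ 3 gives exactly h = [706/169, 684/169, 892/169, 0, 794/169] (h[3] = 0 is the target).

h = [4.1775, 4.0473, 5.2781, 0.0000, 4.6982]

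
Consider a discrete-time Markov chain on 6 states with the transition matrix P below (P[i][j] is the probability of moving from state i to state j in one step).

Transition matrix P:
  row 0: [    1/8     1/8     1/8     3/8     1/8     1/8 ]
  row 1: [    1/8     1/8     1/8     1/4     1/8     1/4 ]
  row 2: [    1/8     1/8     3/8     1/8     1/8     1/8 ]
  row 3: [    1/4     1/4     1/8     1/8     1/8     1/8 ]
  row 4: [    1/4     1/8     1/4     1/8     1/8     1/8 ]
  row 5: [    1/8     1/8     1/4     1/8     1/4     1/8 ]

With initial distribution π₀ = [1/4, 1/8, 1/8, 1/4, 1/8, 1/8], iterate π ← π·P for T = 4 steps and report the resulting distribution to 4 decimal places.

π = [0.1661, 0.1482, 0.2140, 0.1851, 0.1430, 0.1436]

t=0: π = [0.2500, 0.1250, 0.1250, 0.2500, 0.1250, 0.1250]
t=1: π = [0.1719, 0.1563, 0.1875, 0.2031, 0.1406, 0.1406]
t=2: π = [0.1680, 0.1504, 0.2070, 0.1875, 0.1426, 0.1445]
t=3: π = [0.1663, 0.1484, 0.2126, 0.1858, 0.1431, 0.1438]
t=4: π = [0.1661, 0.1482, 0.2140, 0.1851, 0.1430, 0.1436]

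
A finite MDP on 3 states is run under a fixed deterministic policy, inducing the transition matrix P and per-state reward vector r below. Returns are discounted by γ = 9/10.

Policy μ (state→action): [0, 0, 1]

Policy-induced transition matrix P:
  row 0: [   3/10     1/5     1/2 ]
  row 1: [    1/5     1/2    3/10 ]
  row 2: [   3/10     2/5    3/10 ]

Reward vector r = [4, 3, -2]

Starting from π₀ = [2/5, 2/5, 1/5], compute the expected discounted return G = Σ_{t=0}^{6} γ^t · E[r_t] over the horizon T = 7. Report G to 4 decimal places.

t=0: π = [0.4000, 0.4000, 0.2000], E[r] = 2.4000, γ^t·E[r] = 2.400000, running G = 2.400000
t=1: π = [0.2600, 0.3600, 0.3800], E[r] = 1.3600, γ^t·E[r] = 1.224000, running G = 3.624000
t=2: π = [0.2640, 0.3840, 0.3520], E[r] = 1.5040, γ^t·E[r] = 1.218240, running G = 4.842240
t=3: π = [0.2616, 0.3856, 0.3528], E[r] = 1.4976, γ^t·E[r] = 1.091750, running G = 5.933990
t=4: π = [0.2614, 0.3862, 0.3523], E[r] = 1.4998, γ^t·E[r] = 0.984045, running G = 6.918035
t=5: π = [0.2614, 0.3863, 0.3523], E[r] = 1.4999, γ^t·E[r] = 0.885697, running G = 7.803733
t=6: π = [0.2614, 0.3864, 0.3523], E[r] = 1.5000, γ^t·E[r] = 0.797156, running G = 8.600889

G = 8.6009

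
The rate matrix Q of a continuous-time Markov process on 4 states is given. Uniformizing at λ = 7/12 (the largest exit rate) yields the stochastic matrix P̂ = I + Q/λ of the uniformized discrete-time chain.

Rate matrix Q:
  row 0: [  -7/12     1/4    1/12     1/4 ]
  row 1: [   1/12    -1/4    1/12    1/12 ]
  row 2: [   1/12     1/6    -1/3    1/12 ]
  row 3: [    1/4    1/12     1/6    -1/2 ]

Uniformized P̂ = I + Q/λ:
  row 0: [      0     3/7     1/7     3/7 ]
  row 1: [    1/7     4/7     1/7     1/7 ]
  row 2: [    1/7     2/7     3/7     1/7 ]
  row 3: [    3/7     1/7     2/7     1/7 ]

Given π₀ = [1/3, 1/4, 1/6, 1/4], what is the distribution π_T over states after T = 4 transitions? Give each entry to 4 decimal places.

π = [0.1746, 0.3946, 0.2392, 0.1916]

t=0: π = [0.3333, 0.2500, 0.1667, 0.2500]
t=1: π = [0.1667, 0.3690, 0.2262, 0.2381]
t=2: π = [0.1871, 0.3810, 0.2415, 0.1905]
t=3: π = [0.1706, 0.3941, 0.2391, 0.1963]
t=4: π = [0.1746, 0.3946, 0.2392, 0.1916]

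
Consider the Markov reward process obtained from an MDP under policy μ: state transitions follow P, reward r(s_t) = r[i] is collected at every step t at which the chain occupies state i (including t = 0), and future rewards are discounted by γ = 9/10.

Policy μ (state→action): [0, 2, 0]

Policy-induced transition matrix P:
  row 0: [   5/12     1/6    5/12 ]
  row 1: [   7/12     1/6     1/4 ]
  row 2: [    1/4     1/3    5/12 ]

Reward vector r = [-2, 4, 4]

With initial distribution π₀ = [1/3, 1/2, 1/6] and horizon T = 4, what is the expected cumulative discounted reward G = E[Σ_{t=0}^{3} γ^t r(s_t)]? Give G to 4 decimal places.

G = 5.5891

t=0: π = [0.3333, 0.5000, 0.1667], E[r] = 2.0000, γ^t·E[r] = 2.000000, running G = 2.000000
t=1: π = [0.4722, 0.1944, 0.3333], E[r] = 1.1667, γ^t·E[r] = 1.050000, running G = 3.050000
t=2: π = [0.3935, 0.2222, 0.3843], E[r] = 1.6389, γ^t·E[r] = 1.327500, running G = 4.377500
t=3: π = [0.3897, 0.2307, 0.3796], E[r] = 1.6620, γ^t·E[r] = 1.211625, running G = 5.589125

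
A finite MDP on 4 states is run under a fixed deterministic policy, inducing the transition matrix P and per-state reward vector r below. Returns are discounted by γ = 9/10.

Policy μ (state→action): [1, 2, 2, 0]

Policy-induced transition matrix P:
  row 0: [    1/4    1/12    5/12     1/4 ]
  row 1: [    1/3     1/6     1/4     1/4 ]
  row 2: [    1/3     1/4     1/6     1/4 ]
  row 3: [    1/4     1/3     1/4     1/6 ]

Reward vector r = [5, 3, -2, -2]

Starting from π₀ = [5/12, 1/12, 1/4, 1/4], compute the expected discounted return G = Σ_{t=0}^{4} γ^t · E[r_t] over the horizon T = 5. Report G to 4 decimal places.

G = 4.4769

t=0: π = [0.4167, 0.0833, 0.2500, 0.2500], E[r] = 1.3333, γ^t·E[r] = 1.333333, running G = 1.333333
t=1: π = [0.2778, 0.1944, 0.2986, 0.2292], E[r] = 0.9167, γ^t·E[r] = 0.825000, running G = 2.158333
t=2: π = [0.2911, 0.2066, 0.2714, 0.2309], E[r] = 1.0706, γ^t·E[r] = 0.867188, running G = 3.025521
t=3: π = [0.2898, 0.2035, 0.2759, 0.2308], E[r] = 1.0464, γ^t·E[r] = 0.762820, running G = 3.788341
t=4: π = [0.2900, 0.2040, 0.2753, 0.2308], E[r] = 1.0495, γ^t·E[r] = 0.688563, running G = 4.476904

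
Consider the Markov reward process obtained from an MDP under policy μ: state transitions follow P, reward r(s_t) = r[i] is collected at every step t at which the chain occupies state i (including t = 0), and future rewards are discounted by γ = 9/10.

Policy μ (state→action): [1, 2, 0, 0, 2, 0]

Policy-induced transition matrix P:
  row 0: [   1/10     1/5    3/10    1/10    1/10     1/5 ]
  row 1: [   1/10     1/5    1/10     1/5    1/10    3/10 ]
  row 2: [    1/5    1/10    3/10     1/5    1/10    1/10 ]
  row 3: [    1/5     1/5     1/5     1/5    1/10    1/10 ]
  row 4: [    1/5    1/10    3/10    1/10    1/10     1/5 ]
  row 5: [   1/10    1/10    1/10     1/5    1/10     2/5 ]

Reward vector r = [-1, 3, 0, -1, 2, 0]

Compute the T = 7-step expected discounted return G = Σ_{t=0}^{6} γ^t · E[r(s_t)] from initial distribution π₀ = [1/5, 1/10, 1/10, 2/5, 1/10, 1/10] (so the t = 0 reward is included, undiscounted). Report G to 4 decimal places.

t=0: π = [0.2000, 0.1000, 0.1000, 0.4000, 0.1000, 0.1000], E[r] = -0.1000, γ^t·E[r] = -0.100000, running G = -0.100000
t=1: π = [0.1600, 0.1700, 0.2200, 0.1700, 0.1000, 0.1800], E[r] = 0.3800, γ^t·E[r] = 0.342000, running G = 0.242000
t=2: π = [0.1490, 0.1500, 0.2130, 0.1740, 0.1000, 0.2140], E[r] = 0.3270, γ^t·E[r] = 0.264870, running G = 0.506870
t=3: π = [0.1487, 0.1473, 0.2098, 0.1751, 0.1000, 0.2191], E[r] = 0.3181, γ^t·E[r] = 0.231895, running G = 0.738765
t=4: π = [0.1485, 0.1471, 0.2092, 0.1751, 0.1000, 0.2201], E[r] = 0.3177, γ^t·E[r] = 0.208450, running G = 0.947214
t=5: π = [0.1484, 0.1471, 0.2091, 0.1752, 0.1000, 0.2203], E[r] = 0.3176, γ^t·E[r] = 0.187560, running G = 1.134774
t=6: π = [0.1484, 0.1471, 0.2090, 0.1752, 0.1000, 0.2203], E[r] = 0.3176, γ^t·E[r] = 0.168797, running G = 1.303571

G = 1.3036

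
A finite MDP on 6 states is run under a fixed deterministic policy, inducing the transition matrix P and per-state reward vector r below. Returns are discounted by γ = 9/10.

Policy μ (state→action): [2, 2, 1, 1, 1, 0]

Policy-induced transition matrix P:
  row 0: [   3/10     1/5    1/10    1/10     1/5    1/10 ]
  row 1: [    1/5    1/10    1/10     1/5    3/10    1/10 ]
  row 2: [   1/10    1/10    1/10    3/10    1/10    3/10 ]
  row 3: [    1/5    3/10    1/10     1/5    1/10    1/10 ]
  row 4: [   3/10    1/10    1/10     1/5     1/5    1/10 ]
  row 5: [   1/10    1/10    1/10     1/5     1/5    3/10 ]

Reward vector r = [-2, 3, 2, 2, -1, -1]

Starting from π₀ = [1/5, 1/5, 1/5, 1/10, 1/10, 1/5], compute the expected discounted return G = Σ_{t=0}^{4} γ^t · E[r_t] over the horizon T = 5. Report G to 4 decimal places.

G = 1.3853

t=0: π = [0.2000, 0.2000, 0.2000, 0.1000, 0.1000, 0.2000], E[r] = 0.5000, γ^t·E[r] = 0.500000, running G = 0.500000
t=1: π = [0.1900, 0.1400, 0.1000, 0.2000, 0.1900, 0.1800], E[r] = 0.2700, γ^t·E[r] = 0.243000, running G = 0.743000
t=2: π = [0.2100, 0.1590, 0.1000, 0.1910, 0.1840, 0.1560], E[r] = 0.2990, γ^t·E[r] = 0.242190, running G = 0.985190
t=3: π = [0.2138, 0.1592, 0.1000, 0.1890, 0.1868, 0.1512], E[r] = 0.2900, γ^t·E[r] = 0.211410, running G = 1.196600
t=4: π = [0.2149, 0.1592, 0.1000, 0.1886, 0.1870, 0.1502], E[r] = 0.2876, γ^t·E[r] = 0.188721, running G = 1.385321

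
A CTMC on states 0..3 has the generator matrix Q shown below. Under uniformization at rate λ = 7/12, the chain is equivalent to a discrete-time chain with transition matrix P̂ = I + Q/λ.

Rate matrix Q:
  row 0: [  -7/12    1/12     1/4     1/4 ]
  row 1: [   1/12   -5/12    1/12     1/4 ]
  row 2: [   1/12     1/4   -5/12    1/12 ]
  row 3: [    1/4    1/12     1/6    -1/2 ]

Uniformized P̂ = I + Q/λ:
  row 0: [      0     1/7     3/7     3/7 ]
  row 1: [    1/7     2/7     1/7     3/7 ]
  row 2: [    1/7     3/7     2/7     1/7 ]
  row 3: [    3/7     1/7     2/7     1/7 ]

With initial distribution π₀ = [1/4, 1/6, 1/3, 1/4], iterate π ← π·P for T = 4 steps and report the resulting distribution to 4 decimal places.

π = [0.1936, 0.2585, 0.2762, 0.2718]

t=0: π = [0.2500, 0.1667, 0.3333, 0.2500]
t=1: π = [0.1786, 0.2619, 0.2976, 0.2619]
t=2: π = [0.1922, 0.2653, 0.2738, 0.2687]
t=3: π = [0.1922, 0.2590, 0.2753, 0.2736]
t=4: π = [0.1936, 0.2585, 0.2762, 0.2718]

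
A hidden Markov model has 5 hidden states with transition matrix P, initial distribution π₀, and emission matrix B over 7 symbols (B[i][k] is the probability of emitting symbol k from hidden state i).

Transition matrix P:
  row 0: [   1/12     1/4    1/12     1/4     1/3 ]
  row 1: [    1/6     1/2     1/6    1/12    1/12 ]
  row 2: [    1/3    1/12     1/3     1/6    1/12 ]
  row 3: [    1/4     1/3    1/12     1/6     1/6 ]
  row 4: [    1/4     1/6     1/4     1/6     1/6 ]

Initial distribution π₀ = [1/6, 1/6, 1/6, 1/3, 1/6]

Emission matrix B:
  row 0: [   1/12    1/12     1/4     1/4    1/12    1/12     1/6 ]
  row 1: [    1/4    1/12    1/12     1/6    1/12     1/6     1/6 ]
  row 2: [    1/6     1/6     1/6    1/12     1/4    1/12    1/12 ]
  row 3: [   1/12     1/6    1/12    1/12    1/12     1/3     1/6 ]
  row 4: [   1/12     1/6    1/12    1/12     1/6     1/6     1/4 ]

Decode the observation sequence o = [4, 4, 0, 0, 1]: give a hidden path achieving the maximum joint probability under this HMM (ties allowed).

t=0: δ = [1.389e-02, 1.389e-02, 4.167e-02, 2.778e-02, 2.778e-02]  (obs o_0=4)
t=1: δ = [1.157e-03, 7.716e-04, 3.472e-03, 5.787e-04, 7.716e-04]  ψ = [2, 3, 2, 2, 0]  (obs o_1=4)
t=2: δ = [9.645e-05, 9.645e-05, 1.929e-04, 4.823e-05, 3.215e-05]  ψ = [2, 1, 2, 2, 0]  (obs o_2=0)
t=3: δ = [5.358e-06, 1.206e-05, 1.072e-05, 2.679e-06, 2.679e-06]  ψ = [2, 1, 2, 2, 0]  (obs o_3=0)
t=4: δ = [2.977e-07, 5.023e-07, 5.954e-07, 2.977e-07, 2.977e-07]  ψ = [2, 1, 2, 2, 0]  (obs o_4=1)
backtrack: best end state = 2; path = [2, 2, 2, 2, 2]

path = [2, 2, 2, 2, 2]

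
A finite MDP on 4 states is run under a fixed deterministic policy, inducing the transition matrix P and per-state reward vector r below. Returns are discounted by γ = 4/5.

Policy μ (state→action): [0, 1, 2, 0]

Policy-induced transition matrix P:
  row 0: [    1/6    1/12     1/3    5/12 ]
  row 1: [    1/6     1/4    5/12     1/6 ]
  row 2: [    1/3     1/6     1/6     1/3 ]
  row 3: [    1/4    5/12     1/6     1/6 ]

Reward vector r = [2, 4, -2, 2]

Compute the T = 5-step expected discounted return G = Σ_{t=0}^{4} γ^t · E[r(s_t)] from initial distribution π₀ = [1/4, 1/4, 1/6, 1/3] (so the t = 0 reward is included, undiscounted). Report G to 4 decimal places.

G = 5.1650

t=0: π = [0.2500, 0.2500, 0.1667, 0.3333], E[r] = 1.8333, γ^t·E[r] = 1.833333, running G = 1.833333
t=1: π = [0.2222, 0.2500, 0.2708, 0.2569], E[r] = 1.4167, γ^t·E[r] = 1.133333, running G = 2.966667
t=2: π = [0.2332, 0.2332, 0.2662, 0.2674], E[r] = 1.4016, γ^t·E[r] = 0.897037, running G = 3.863704
t=3: π = [0.2333, 0.2335, 0.2638, 0.2693], E[r] = 1.4117, γ^t·E[r] = 0.722765, running G = 4.586469
t=4: π = [0.2331, 0.2340, 0.2639, 0.2690], E[r] = 1.4123, γ^t·E[r] = 0.578486, running G = 5.164955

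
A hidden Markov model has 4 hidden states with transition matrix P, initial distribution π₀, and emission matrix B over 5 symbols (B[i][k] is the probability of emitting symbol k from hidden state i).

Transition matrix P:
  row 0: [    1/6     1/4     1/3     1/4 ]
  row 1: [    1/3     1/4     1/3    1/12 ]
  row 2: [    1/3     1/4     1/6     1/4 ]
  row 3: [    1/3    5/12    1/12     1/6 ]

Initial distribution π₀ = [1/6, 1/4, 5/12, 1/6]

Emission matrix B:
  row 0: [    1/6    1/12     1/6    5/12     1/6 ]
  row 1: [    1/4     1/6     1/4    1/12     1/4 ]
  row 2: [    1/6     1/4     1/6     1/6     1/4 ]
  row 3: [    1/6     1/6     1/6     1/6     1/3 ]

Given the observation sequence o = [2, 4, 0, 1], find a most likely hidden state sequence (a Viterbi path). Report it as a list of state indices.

path = [2, 3, 1, 2]

t=0: δ = [2.778e-02, 6.250e-02, 6.944e-02, 2.778e-02]  (obs o_0=2)
t=1: δ = [3.858e-03, 4.340e-03, 5.208e-03, 5.787e-03]  ψ = [2, 2, 1, 2]  (obs o_1=4)
t=2: δ = [3.215e-04, 6.028e-04, 2.411e-04, 2.170e-04]  ψ = [3, 3, 1, 2]  (obs o_2=0)
t=3: δ = [1.674e-05, 2.512e-05, 5.023e-05, 1.340e-05]  ψ = [1, 1, 1, 0]  (obs o_3=1)
backtrack: best end state = 2; path = [2, 3, 1, 2]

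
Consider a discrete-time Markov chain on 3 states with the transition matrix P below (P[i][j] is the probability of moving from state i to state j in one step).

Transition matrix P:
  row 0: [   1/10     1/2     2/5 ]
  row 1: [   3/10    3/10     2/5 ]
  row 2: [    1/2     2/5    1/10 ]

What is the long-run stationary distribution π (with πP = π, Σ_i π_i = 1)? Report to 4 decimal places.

π = [0.3013, 0.3910, 0.3077]

Balance equations π_j = Σ_i π_i·P[i][j]:
  π_0 = 1/10·π_0 + 3/10·π_1 + 1/2·π_2
  π_1 = 1/2·π_0 + 3/10·π_1 + 2/5·π_2
  normalize: π_0 + π_1 + π_2 = 1
Solving the linear system gives exactly π = [47/156, 61/156, 4/13].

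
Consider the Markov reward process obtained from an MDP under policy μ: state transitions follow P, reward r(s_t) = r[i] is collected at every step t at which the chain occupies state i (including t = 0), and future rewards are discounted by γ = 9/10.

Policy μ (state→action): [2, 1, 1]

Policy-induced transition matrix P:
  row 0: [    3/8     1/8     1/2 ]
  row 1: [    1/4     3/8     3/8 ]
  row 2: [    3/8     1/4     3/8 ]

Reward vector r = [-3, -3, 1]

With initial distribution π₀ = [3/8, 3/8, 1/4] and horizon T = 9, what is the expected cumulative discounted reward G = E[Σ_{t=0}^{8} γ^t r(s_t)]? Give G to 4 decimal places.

t=0: π = [0.3750, 0.3750, 0.2500], E[r] = -2.0000, γ^t·E[r] = -2.000000, running G = -2.000000
t=1: π = [0.3281, 0.2500, 0.4219], E[r] = -1.3125, γ^t·E[r] = -1.181250, running G = -3.181250
t=2: π = [0.3438, 0.2402, 0.4160], E[r] = -1.3359, γ^t·E[r] = -1.082109, running G = -4.263359
t=3: π = [0.3450, 0.2371, 0.4180], E[r] = -1.3281, γ^t·E[r] = -0.968203, running G = -5.231563
t=4: π = [0.3454, 0.2365, 0.4181], E[r] = -1.3275, γ^t·E[r] = -0.870982, running G = -6.102545
t=5: π = [0.3454, 0.2364, 0.4182], E[r] = -1.3273, γ^t·E[r] = -0.783767, running G = -6.886312
t=6: π = [0.3455, 0.2364, 0.4182], E[r] = -1.3273, γ^t·E[r] = -0.705372, running G = -7.591684
t=7: π = [0.3455, 0.2364, 0.4182], E[r] = -1.3273, γ^t·E[r] = -0.634831, running G = -8.226515
t=8: π = [0.3455, 0.2364, 0.4182], E[r] = -1.3273, γ^t·E[r] = -0.571348, running G = -8.797863

G = -8.7979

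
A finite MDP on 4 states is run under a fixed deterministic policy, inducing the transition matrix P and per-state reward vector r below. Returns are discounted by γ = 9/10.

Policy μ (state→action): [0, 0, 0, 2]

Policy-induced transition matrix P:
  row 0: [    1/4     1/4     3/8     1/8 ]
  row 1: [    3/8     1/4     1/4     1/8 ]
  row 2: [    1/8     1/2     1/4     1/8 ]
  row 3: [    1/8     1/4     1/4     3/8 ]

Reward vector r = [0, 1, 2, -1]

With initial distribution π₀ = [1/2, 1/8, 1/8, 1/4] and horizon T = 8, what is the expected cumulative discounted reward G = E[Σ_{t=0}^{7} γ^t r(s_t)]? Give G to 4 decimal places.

t=0: π = [0.5000, 0.1250, 0.1250, 0.2500], E[r] = 0.1250, γ^t·E[r] = 0.125000, running G = 0.125000
t=1: π = [0.2188, 0.2813, 0.3125, 0.1875], E[r] = 0.7188, γ^t·E[r] = 0.646875, running G = 0.771875
t=2: π = [0.2227, 0.3281, 0.2773, 0.1719], E[r] = 0.7109, γ^t·E[r] = 0.575859, running G = 1.347734
t=3: π = [0.2349, 0.3193, 0.2778, 0.1680], E[r] = 0.7070, γ^t·E[r] = 0.515426, running G = 1.863160
t=4: π = [0.2342, 0.3195, 0.2794, 0.1670], E[r] = 0.7112, γ^t·E[r] = 0.466606, running G = 2.329766
t=5: π = [0.2341, 0.3198, 0.2793, 0.1667], E[r] = 0.7116, γ^t·E[r] = 0.420216, running G = 2.749982
t=6: π = [0.2342, 0.3198, 0.2793, 0.1667], E[r] = 0.7117, γ^t·E[r] = 0.378209, running G = 3.128191
t=7: π = [0.2342, 0.3198, 0.2793, 0.1667], E[r] = 0.7117, γ^t·E[r] = 0.340405, running G = 3.468596

G = 3.4686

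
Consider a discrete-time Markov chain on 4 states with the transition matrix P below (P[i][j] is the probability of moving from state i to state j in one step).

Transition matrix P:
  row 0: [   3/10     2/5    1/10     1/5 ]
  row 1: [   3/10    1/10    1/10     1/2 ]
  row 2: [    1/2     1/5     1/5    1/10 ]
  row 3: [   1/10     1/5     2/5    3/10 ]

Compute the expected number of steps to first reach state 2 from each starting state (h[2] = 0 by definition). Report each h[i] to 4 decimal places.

h = [5.1899, 4.8101, 0.0000, 3.5443]

First-step conditioning: h[2] = 0; for i ≠ 2, h[i] = 1 + Σ_k P[i][k]·h[k].
  h[0] = 1 + 3/10·h[0] + 2/5·h[1] + 1/5·h[3]
  h[1] = 1 + 3/10·h[0] + 1/10·h[1] + 1/2·h[3]
  h[3] = 1 + 1/10·h[0] + 1/5·h[1] + 3/10·h[3]
Solving the 3×3 linear system over states ≠ 2 gives exactly h = [410/79, 380/79, 0, 280/79] (h[2] = 0 is the target).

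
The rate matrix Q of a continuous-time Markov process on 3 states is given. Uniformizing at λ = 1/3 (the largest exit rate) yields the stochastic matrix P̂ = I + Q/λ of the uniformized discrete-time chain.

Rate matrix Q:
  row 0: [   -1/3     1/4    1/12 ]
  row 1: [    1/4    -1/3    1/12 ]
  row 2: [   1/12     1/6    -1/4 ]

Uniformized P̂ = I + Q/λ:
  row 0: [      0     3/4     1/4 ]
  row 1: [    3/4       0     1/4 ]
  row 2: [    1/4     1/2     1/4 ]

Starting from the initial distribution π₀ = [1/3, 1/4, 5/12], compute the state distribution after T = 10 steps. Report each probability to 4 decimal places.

t=0: π = [0.3333, 0.2500, 0.4167]
t=1: π = [0.2917, 0.4583, 0.2500]
t=2: π = [0.4063, 0.3438, 0.2500]
t=3: π = [0.3203, 0.4297, 0.2500]
t=4: π = [0.3848, 0.3652, 0.2500]
t=5: π = [0.3364, 0.4136, 0.2500]
t=6: π = [0.3727, 0.3773, 0.2500]
t=7: π = [0.3455, 0.4045, 0.2500]
t=8: π = [0.3659, 0.3841, 0.2500]
t=9: π = [0.3506, 0.3994, 0.2500]
t=10: π = [0.3621, 0.3879, 0.2500]

π = [0.3621, 0.3879, 0.2500]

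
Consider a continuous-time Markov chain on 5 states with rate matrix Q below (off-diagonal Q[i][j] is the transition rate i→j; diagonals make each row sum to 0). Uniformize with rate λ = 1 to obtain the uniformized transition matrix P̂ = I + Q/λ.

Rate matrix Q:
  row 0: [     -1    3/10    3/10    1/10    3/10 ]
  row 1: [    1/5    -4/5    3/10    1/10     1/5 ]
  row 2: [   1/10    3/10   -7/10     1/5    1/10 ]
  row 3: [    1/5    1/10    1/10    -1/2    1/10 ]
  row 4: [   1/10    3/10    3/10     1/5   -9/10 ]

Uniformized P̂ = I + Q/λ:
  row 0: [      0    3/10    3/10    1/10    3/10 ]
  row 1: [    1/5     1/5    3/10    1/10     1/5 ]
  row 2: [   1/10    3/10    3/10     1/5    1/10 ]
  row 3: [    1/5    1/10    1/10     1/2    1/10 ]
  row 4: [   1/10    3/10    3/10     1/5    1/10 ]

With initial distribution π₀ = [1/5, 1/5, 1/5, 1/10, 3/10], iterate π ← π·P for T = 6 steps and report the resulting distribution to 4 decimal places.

π = [0.1331, 0.2303, 0.2533, 0.2336, 0.1497]

t=0: π = [0.2000, 0.2000, 0.2000, 0.1000, 0.3000]
t=1: π = [0.1100, 0.2600, 0.2800, 0.1900, 0.1600]
t=2: π = [0.1340, 0.2360, 0.2620, 0.2200, 0.1480]
t=3: π = [0.1322, 0.2324, 0.2560, 0.2290, 0.1504]
t=4: π = [0.1329, 0.2310, 0.2542, 0.2322, 0.1497]
t=5: π = [0.1330, 0.2305, 0.2536, 0.2333, 0.1497]
t=6: π = [0.1331, 0.2303, 0.2533, 0.2336, 0.1497]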